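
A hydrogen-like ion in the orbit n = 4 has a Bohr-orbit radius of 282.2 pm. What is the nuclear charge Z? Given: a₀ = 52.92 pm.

3

r_n = n²a₀/Z ⇒ Z = n²a₀/r = 4² × 52.92 / 282.2 ≈ 3.00
Z = 3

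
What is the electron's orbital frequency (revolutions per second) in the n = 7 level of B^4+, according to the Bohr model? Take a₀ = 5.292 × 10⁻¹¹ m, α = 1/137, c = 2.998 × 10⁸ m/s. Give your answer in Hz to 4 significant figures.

4.797 × 10¹⁴ Hz

r = n²a₀/Z = 5.186 × 10⁻¹⁰ m, v = Zαc/n = 1.563 × 10⁶ m/s
f = v/(2πr) = 4.797 × 10¹⁴ Hz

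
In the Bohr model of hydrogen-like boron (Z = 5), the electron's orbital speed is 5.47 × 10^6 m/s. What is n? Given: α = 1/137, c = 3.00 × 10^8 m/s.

2

v_n = Zαc/n ⇒ n = Zαc/v = 5 × 0.00730 × 3.00 × 10^8 / 5.47 × 10^6 ≈ 2.00
n = 2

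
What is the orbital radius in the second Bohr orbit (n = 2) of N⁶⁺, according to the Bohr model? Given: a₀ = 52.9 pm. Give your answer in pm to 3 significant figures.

r_n = n²a₀/Z = 2² × 52.9 / 7
    = 4 × 52.9 / 7 = 30.2 pm

30.2 pm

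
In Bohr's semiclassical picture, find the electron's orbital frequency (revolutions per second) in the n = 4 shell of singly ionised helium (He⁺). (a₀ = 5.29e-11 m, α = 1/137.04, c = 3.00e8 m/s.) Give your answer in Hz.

4.12e14 Hz

r = n²a₀/Z = 4.23e-10 m, v = Zαc/n = 1.09e6 m/s
f = v/(2πr) = 4.12e14 Hz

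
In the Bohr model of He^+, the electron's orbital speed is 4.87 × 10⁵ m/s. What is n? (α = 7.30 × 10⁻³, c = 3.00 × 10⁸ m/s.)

v_n = Zαc/n ⇒ n = Zαc/v = 2 × 0.00730 × 3.00 × 10⁸ / 4.87 × 10⁵ ≈ 8.99
n = 9

9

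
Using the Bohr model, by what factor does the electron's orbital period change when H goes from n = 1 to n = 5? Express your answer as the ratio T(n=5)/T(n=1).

125

T ∝ Z^-2 · n^3; with Z fixed, T ∝ n^3.
T(n=5)/T(n=1) = (5/1)^3 = 125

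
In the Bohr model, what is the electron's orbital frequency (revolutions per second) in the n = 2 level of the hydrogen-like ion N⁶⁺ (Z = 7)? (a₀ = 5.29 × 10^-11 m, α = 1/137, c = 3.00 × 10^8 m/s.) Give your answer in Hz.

r = n²a₀/Z = 3.02 × 10^-11 m, v = Zαc/n = 7.66 × 10^6 m/s
f = v/(2πr) = 4.04 × 10^16 Hz

4.04 × 10^16 Hz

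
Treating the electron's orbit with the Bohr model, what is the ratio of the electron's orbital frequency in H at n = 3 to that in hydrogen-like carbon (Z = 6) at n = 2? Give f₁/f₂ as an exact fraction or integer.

f ∝ Z^2 · n^-3
f₁/f₂ = (1/6)^2 · (3/2)^-3 = 2/243

2/243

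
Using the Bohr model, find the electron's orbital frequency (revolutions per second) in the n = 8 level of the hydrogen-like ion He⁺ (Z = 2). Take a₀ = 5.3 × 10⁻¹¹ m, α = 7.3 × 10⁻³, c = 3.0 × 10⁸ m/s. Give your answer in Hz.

5.1 × 10¹³ Hz

r = n²a₀/Z = 1.7 × 10⁻⁹ m, v = Zαc/n = 5.5 × 10⁵ m/s
f = v/(2πr) = 5.1 × 10¹³ Hz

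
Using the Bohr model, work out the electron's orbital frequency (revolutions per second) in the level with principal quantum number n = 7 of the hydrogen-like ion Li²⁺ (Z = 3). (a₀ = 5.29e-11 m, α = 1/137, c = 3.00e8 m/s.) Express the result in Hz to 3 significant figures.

r = n²a₀/Z = 8.64e-10 m, v = Zαc/n = 9.38e5 m/s
f = v/(2πr) = 1.73e14 Hz

1.73e14 Hz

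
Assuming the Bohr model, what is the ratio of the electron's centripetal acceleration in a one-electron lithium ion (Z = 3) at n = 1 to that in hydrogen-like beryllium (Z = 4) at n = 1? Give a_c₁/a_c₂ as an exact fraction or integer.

27/64

a_c ∝ Z^3 · n^-4
a_c₁/a_c₂ = (3/4)^3 · (1/1)^-4 = 27/64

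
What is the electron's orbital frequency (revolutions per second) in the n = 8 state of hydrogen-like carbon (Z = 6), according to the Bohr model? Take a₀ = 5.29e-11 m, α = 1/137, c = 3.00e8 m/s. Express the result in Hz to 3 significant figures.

r = n²a₀/Z = 5.64e-10 m, v = Zαc/n = 1.64e6 m/s
f = v/(2πr) = 4.63e14 Hz

4.63e14 Hz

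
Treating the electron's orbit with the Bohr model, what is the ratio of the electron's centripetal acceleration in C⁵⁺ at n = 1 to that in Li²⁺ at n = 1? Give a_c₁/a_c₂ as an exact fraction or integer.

a_c ∝ Z^3 · n^-4
a_c₁/a_c₂ = (6/3)^3 · (1/1)^-4 = 8

8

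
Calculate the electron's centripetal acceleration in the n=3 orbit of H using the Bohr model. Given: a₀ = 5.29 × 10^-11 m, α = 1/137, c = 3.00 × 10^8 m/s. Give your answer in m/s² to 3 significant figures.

1.12 × 10^21 m/s²

r = n²a₀/Z = 4.76 × 10^-10 m, v = Zαc/n = 7.30 × 10^5 m/s
a = v²/r = (7.30 × 10^5)² / 4.76 × 10^-10 = 1.12 × 10^21 m/s²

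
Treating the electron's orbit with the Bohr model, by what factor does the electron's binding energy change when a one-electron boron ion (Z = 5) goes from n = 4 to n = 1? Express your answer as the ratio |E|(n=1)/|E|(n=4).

16

|E| ∝ Z^2 · n^-2; with Z fixed, |E| ∝ n^-2.
|E|(n=1)/|E|(n=4) = (1/4)^-2 = 16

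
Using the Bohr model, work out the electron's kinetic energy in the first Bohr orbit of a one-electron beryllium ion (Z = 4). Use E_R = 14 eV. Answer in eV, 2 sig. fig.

220 eV

For a Coulomb orbit the virial theorem gives K = −E_n.
E_n = −E_R·Z²/n², so K = E_R·Z²/n² = 14 × 4²/1² = 220 eV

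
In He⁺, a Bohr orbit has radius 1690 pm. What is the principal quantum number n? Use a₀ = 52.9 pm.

r_n = n²a₀/Z ⇒ n² = rZ/a₀ = 1690 × 2 / 52.9 ≈ 63.89
n = 8

8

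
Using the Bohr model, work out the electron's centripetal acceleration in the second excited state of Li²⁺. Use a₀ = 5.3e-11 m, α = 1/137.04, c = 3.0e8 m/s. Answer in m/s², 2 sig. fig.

r = n²a₀/Z = 1.6e-10 m, v = Zαc/n = 2.2e6 m/s
a = v²/r = (2.2e6)² / 1.6e-10 = 3.0e22 m/s²

3.0e22 m/s²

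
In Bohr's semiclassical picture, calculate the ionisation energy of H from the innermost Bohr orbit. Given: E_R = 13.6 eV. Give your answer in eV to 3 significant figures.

13.6 eV

E_n = −E_R·Z²/n² = −13.6 × 1²/1² eV = -13.6 eV
Ionisation energy = −E_n = 13.6 eV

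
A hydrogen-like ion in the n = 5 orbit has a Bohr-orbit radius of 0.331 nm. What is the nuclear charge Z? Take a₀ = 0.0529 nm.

r_n = n²a₀/Z ⇒ Z = n²a₀/r = 5² × 0.0529 / 0.331 ≈ 4.00
Z = 4

4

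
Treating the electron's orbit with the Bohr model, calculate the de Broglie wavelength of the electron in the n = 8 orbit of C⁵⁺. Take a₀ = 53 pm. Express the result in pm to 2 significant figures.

The Bohr quantisation condition is nλ = 2πr_n.
r_n = n²a₀/Z = 570 pm
λ = 2πr_n/n = 2π·570/8 = 440 pm

440 pm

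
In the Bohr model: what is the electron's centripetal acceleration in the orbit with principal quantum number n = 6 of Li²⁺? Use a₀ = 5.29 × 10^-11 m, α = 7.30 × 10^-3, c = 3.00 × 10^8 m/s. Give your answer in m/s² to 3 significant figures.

r = n²a₀/Z = 6.35 × 10^-10 m, v = Zαc/n = 1.09 × 10^6 m/s
a = v²/r = (1.09 × 10^6)² / 6.35 × 10^-10 = 1.89 × 10^21 m/s²

1.89 × 10^21 m/s²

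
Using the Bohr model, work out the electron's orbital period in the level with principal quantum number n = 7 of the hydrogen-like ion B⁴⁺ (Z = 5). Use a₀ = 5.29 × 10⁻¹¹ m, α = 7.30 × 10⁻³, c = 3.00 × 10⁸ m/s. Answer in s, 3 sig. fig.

r = n²a₀/Z = 7²·5.29 × 10⁻¹¹/5 = 5.18 × 10⁻¹⁰ m
v = Zαc/n = 5·0.00730·3.00 × 10⁸/7 = 1.56 × 10⁶ m/s
T = 2πr/v = 2.08 × 10⁻¹⁵ s

2.08 × 10⁻¹⁵ s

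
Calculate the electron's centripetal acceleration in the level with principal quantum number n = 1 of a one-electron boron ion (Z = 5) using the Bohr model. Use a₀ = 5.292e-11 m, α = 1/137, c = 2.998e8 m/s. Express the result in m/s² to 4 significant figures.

r = n²a₀/Z = 1.058e-11 m, v = Zαc/n = 1.094e7 m/s
a = v²/r = (1.094e7)² / 1.058e-11 = 1.131e25 m/s²

1.131e25 m/s²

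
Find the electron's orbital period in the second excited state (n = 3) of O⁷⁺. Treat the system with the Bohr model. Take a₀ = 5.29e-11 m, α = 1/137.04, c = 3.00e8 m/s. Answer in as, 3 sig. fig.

64.1 as

r = n²a₀/Z = 3²·5.29e-11/8 = 5.95e-11 m
v = Zαc/n = 8·0.00730·3.00e8/3 = 5.84e6 m/s
T = 2πr/v = 6.41e-17 s = 64.1 as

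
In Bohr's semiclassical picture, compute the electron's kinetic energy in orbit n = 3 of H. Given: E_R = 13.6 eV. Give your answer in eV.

For a Coulomb orbit the virial theorem gives K = −E_n.
E_n = −E_R·Z²/n², so K = E_R·Z²/n² = 13.6 × 1²/3² = 1.51 eV

1.51 eV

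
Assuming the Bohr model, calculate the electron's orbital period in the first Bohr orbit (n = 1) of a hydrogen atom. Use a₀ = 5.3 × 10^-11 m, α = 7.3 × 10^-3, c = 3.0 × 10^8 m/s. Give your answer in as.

r = n²a₀/Z = 1²·5.3 × 10^-11/1 = 5.3 × 10^-11 m
v = Zαc/n = 1·0.0073·3.0 × 10^8/1 = 2.2 × 10^6 m/s
T = 2πr/v = 1.5 × 10^-16 s = 150 as

150 as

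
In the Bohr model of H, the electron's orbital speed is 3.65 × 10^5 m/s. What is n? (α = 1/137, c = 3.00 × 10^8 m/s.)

6

v_n = Zαc/n ⇒ n = Zαc/v = 1 × 0.00730 × 3.00 × 10^8 / 3.65 × 10^5 ≈ 6.00
n = 6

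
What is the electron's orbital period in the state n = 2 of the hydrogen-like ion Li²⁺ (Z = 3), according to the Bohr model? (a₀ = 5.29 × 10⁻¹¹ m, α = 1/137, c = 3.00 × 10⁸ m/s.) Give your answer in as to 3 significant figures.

r = n²a₀/Z = 2²·5.29 × 10⁻¹¹/3 = 7.05 × 10⁻¹¹ m
v = Zαc/n = 3·0.00730·3.00 × 10⁸/2 = 3.28 × 10⁶ m/s
T = 2πr/v = 1.35 × 10⁻¹⁶ s = 135 as

135 as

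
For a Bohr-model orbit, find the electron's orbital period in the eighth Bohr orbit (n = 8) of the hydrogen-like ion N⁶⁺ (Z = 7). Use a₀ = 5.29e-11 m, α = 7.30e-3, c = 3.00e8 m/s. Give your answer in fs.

r = n²a₀/Z = 8²·5.29e-11/7 = 4.84e-10 m
v = Zαc/n = 7·0.00730·3.00e8/8 = 1.92e6 m/s
T = 2πr/v = 1.59e-15 s = 1.59 fs

1.59 fs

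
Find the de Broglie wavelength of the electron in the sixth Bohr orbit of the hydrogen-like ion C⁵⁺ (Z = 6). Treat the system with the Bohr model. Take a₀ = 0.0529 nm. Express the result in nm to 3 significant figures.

The Bohr quantisation condition is nλ = 2πr_n.
r_n = n²a₀/Z = 0.317 nm
λ = 2πr_n/n = 2π·0.317/6 = 0.332 nm

0.332 nm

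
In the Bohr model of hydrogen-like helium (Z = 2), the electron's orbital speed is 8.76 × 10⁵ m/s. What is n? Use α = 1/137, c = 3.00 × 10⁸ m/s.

v_n = Zαc/n ⇒ n = Zαc/v = 2 × 0.00730 × 3.00 × 10⁸ / 8.76 × 10⁵ ≈ 5.00
n = 5

5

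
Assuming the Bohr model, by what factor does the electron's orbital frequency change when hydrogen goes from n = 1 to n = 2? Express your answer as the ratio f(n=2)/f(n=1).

f ∝ Z^2 · n^-3; with Z fixed, f ∝ n^-3.
f(n=2)/f(n=1) = (2/1)^-3 = 1/8

1/8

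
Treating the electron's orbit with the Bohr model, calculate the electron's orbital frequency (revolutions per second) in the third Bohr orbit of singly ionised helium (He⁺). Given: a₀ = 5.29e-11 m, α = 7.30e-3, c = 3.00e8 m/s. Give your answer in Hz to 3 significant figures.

r = n²a₀/Z = 2.38e-10 m, v = Zαc/n = 1.46e6 m/s
f = v/(2πr) = 9.76e14 Hz

9.76e14 Hz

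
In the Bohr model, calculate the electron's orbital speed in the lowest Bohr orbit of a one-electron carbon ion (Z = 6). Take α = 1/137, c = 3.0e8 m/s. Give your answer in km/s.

1.3e4 km/s

v_n = Zαc/n = 6 × 0.0073 × 3.0e8 / 1
    = 1.3e4 km/s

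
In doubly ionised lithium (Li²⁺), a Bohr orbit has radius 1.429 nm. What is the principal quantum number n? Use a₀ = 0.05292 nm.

r_n = n²a₀/Z ⇒ n² = rZ/a₀ = 1.429 × 3 / 0.05292 ≈ 81.01
n = 9

9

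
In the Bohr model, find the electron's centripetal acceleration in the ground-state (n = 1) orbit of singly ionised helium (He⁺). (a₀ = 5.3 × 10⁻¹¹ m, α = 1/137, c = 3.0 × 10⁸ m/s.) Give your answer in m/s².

7.2 × 10²³ m/s²

r = n²a₀/Z = 2.6 × 10⁻¹¹ m, v = Zαc/n = 4.4 × 10⁶ m/s
a = v²/r = (4.4 × 10⁶)² / 2.6 × 10⁻¹¹ = 7.2 × 10²³ m/s²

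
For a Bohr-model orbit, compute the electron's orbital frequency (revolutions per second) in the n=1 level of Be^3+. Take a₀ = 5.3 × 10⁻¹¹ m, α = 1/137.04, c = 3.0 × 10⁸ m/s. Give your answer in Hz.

1.1 × 10¹⁷ Hz

r = n²a₀/Z = 1.3 × 10⁻¹¹ m, v = Zαc/n = 8.8 × 10⁶ m/s
f = v/(2πr) = 1.1 × 10¹⁷ Hz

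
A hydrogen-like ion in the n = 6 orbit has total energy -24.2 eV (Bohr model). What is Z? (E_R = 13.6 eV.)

8

E_n = −E_R Z²/n² ⇒ Z² = −E_n n²/E_R = 24.2 × 6² / 13.6 ≈ 64.06
Z = 8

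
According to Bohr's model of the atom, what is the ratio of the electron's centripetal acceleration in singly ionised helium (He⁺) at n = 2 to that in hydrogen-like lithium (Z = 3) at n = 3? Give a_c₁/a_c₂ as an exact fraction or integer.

a_c ∝ Z^3 · n^-4
a_c₁/a_c₂ = (2/3)^3 · (2/3)^-4 = 3/2

3/2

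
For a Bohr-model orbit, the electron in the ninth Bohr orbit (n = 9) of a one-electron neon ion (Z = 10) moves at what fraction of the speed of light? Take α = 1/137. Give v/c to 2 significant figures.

0.0081

v_n = Zαc/n, so v/c = Zα/n = 10 × 0.0073 / 9 = 0.0081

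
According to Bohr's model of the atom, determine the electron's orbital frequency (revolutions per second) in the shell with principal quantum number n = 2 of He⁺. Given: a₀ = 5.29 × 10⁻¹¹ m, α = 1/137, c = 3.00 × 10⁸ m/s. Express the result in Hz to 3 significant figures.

r = n²a₀/Z = 1.06 × 10⁻¹⁰ m, v = Zαc/n = 2.19 × 10⁶ m/s
f = v/(2πr) = 3.29 × 10¹⁵ Hz

3.29 × 10¹⁵ Hz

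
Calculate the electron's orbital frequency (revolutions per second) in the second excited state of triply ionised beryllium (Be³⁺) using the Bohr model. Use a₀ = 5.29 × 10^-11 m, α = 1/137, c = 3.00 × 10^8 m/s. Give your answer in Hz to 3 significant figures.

3.90 × 10^15 Hz

r = n²a₀/Z = 1.19 × 10^-10 m, v = Zαc/n = 2.92 × 10^6 m/s
f = v/(2πr) = 3.90 × 10^15 Hz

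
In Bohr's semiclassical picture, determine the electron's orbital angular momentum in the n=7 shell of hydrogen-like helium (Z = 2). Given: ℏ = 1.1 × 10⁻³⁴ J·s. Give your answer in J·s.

L_n = nℏ = 7 × 1.1 × 10⁻³⁴ = 7.7 × 10⁻³⁴ J·s

7.7 × 10⁻³⁴ J·s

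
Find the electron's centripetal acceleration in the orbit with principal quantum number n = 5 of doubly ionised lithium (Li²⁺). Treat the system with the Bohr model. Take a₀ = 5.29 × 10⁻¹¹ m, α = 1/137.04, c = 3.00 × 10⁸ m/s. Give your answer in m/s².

3.91 × 10²¹ m/s²

r = n²a₀/Z = 4.41 × 10⁻¹⁰ m, v = Zαc/n = 1.31 × 10⁶ m/s
a = v²/r = (1.31 × 10⁶)² / 4.41 × 10⁻¹⁰ = 3.91 × 10²¹ m/s²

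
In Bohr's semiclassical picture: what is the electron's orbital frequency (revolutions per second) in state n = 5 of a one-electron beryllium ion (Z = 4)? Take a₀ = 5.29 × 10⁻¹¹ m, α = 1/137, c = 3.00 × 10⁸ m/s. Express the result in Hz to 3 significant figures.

8.43 × 10¹⁴ Hz

r = n²a₀/Z = 3.31 × 10⁻¹⁰ m, v = Zαc/n = 1.75 × 10⁶ m/s
f = v/(2πr) = 8.43 × 10¹⁴ Hz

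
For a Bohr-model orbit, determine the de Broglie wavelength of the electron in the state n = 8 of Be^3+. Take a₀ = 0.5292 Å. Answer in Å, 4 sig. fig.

The Bohr quantisation condition is nλ = 2πr_n.
r_n = n²a₀/Z = 8.467 Å
λ = 2πr_n/n = 2π·8.467/8 = 6.650 Å

6.650 Å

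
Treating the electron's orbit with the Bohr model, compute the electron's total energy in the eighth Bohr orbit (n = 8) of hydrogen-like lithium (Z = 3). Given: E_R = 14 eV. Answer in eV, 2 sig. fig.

-2.0 eV

E_n = −E_R·Z²/n² = −14 × 3²/8² = -2.0 eV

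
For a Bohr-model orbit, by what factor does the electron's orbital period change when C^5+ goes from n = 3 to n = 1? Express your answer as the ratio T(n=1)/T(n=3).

T ∝ Z^-2 · n^3; with Z fixed, T ∝ n^3.
T(n=1)/T(n=3) = (1/3)^3 = 1/27

1/27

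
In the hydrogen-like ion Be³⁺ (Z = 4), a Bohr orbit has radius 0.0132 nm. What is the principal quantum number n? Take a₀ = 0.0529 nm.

r_n = n²a₀/Z ⇒ n² = rZ/a₀ = 0.0132 × 4 / 0.0529 ≈ 1.00
n = 1

1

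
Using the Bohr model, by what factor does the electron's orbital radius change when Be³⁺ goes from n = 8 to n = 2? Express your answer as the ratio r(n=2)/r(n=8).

r ∝ Z^-1 · n^2; with Z fixed, r ∝ n^2.
r(n=2)/r(n=8) = (2/8)^2 = 1/16

1/16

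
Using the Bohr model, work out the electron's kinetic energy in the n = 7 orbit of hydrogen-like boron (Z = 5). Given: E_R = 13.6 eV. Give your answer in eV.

For a Coulomb orbit the virial theorem gives K = −E_n.
E_n = −E_R·Z²/n², so K = E_R·Z²/n² = 13.6 × 5²/7² = 6.94 eV

6.94 eV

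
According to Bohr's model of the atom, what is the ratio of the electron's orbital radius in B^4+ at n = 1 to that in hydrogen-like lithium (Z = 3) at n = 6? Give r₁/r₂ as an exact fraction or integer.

r ∝ Z^-1 · n^2
r₁/r₂ = (5/3)^-1 · (1/6)^2 = 1/60

1/60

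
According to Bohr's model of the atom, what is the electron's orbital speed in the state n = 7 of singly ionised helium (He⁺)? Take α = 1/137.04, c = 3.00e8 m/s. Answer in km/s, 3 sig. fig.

625 km/s

v_n = Zαc/n = 2 × 0.00730 × 3.00e8 / 7
    = 625 km/s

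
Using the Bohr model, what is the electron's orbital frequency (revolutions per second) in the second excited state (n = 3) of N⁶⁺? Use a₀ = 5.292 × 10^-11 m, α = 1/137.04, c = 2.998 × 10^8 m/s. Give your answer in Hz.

1.194 × 10^16 Hz

r = n²a₀/Z = 6.804 × 10^-11 m, v = Zαc/n = 5.105 × 10^6 m/s
f = v/(2πr) = 1.194 × 10^16 Hz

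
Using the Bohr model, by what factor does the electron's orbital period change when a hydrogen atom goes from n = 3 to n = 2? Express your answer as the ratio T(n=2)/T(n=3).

8/27

T ∝ Z^-2 · n^3; with Z fixed, T ∝ n^3.
T(n=2)/T(n=3) = (2/3)^3 = 8/27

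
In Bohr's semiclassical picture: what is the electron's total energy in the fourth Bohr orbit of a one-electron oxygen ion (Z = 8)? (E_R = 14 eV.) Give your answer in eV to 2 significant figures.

-56 eV

E_n = −E_R·Z²/n² = −14 × 8²/4² = -56 eV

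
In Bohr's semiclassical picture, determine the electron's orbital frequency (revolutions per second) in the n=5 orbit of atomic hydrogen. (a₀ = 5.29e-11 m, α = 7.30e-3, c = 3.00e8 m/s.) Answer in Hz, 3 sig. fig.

r = n²a₀/Z = 1.32e-9 m, v = Zαc/n = 4.38e5 m/s
f = v/(2πr) = 5.27e13 Hz

5.27e13 Hz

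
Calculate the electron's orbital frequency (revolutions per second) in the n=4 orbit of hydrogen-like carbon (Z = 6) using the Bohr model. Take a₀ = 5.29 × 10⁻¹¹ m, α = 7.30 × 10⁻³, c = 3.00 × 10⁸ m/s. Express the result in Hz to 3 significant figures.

r = n²a₀/Z = 1.41 × 10⁻¹⁰ m, v = Zαc/n = 3.29 × 10⁶ m/s
f = v/(2πr) = 3.71 × 10¹⁵ Hz

3.71 × 10¹⁵ Hz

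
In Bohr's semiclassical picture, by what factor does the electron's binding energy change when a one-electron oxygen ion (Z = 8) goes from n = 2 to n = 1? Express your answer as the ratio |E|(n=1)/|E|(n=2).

|E| ∝ Z^2 · n^-2; with Z fixed, |E| ∝ n^-2.
|E|(n=1)/|E|(n=2) = (1/2)^-2 = 4

4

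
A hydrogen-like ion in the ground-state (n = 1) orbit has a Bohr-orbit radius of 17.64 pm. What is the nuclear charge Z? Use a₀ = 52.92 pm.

3

r_n = n²a₀/Z ⇒ Z = n²a₀/r = 1² × 52.92 / 17.64 ≈ 3.00
Z = 3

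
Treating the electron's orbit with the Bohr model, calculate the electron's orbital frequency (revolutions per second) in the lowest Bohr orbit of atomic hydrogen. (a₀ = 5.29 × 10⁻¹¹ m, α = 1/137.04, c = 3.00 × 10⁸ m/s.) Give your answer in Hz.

6.59 × 10¹⁵ Hz

r = n²a₀/Z = 5.29 × 10⁻¹¹ m, v = Zαc/n = 2.19 × 10⁶ m/s
f = v/(2πr) = 6.59 × 10¹⁵ Hz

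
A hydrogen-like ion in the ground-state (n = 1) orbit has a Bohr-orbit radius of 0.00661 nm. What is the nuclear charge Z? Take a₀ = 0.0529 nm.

8

r_n = n²a₀/Z ⇒ Z = n²a₀/r = 1² × 0.0529 / 0.00661 ≈ 8.00
Z = 8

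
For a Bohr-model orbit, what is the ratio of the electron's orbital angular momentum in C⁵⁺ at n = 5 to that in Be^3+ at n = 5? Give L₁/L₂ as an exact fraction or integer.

L = nℏ is independent of Z.
L₁/L₂ = n₁/n₂ = 5/5 = 1

1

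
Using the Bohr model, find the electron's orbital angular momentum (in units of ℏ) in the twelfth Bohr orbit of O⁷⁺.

12

L_n = nℏ, so L/ℏ = n = 12.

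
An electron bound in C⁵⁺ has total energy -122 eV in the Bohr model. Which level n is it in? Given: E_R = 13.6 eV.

E_n = −E_R Z²/n² ⇒ n² = E_R Z²/(−E_n) = 13.6 × 6² / 122 ≈ 4.01
n = 2

2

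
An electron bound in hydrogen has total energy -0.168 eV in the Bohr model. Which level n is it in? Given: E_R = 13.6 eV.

9

E_n = −E_R Z²/n² ⇒ n² = E_R Z²/(−E_n) = 13.6 × 1² / 0.168 ≈ 80.95
n = 9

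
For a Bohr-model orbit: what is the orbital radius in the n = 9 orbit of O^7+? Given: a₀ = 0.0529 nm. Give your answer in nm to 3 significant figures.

r_n = n²a₀/Z = 9² × 0.0529 / 8
    = 81 × 0.0529 / 8 = 0.536 nm

0.536 nm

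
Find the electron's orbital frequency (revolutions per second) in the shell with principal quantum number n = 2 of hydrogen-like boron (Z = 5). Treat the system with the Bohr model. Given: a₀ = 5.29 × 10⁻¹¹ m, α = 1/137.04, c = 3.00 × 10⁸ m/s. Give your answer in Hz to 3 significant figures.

r = n²a₀/Z = 4.23 × 10⁻¹¹ m, v = Zαc/n = 5.47 × 10⁶ m/s
f = v/(2πr) = 2.06 × 10¹⁶ Hz

2.06 × 10¹⁶ Hz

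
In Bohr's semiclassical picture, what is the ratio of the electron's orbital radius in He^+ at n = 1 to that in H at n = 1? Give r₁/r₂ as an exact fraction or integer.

1/2

r ∝ Z^-1 · n^2
r₁/r₂ = (2/1)^-1 · (1/1)^2 = 1/2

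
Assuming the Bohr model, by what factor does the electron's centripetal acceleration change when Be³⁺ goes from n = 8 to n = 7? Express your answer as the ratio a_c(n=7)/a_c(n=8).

4096/2401

a_c ∝ Z^3 · n^-4; with Z fixed, a_c ∝ n^-4.
a_c(n=7)/a_c(n=8) = (7/8)^-4 = 4096/2401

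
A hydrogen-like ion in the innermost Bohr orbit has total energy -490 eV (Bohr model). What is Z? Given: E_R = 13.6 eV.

E_n = −E_R Z²/n² ⇒ Z² = −E_n n²/E_R = 490 × 1² / 13.6 ≈ 36.03
Z = 6

6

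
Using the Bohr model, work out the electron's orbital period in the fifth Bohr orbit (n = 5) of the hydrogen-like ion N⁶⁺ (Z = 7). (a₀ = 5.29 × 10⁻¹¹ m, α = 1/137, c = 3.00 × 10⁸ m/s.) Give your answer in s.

r = n²a₀/Z = 5²·5.29 × 10⁻¹¹/7 = 1.89 × 10⁻¹⁰ m
v = Zαc/n = 7·0.00730·3.00 × 10⁸/5 = 3.07 × 10⁶ m/s
T = 2πr/v = 3.87 × 10⁻¹⁶ s

3.87 × 10⁻¹⁶ s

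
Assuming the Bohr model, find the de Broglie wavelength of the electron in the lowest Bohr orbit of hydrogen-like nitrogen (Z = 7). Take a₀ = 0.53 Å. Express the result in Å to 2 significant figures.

0.48 Å

The Bohr quantisation condition is nλ = 2πr_n.
r_n = n²a₀/Z = 0.076 Å
λ = 2πr_n/n = 2π·0.076/1 = 0.48 Å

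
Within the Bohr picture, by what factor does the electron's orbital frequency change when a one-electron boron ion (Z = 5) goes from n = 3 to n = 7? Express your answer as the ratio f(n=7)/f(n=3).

27/343

f ∝ Z^2 · n^-3; with Z fixed, f ∝ n^-3.
f(n=7)/f(n=3) = (7/3)^-3 = 27/343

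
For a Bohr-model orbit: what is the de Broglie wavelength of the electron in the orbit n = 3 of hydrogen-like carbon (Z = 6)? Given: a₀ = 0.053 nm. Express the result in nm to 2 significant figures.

The Bohr quantisation condition is nλ = 2πr_n.
r_n = n²a₀/Z = 0.080 nm
λ = 2πr_n/n = 2π·0.080/3 = 0.17 nm

0.17 nm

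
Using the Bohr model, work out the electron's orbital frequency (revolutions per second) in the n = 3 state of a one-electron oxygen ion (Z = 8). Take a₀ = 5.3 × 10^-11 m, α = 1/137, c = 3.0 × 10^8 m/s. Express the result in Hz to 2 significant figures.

1.6 × 10^16 Hz

r = n²a₀/Z = 6.0 × 10^-11 m, v = Zαc/n = 5.8 × 10^6 m/s
f = v/(2πr) = 1.6 × 10^16 Hz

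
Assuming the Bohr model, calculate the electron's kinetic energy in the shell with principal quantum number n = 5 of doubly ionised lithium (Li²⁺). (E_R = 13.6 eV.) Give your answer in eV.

4.90 eV

For a Coulomb orbit the virial theorem gives K = −E_n.
E_n = −E_R·Z²/n², so K = E_R·Z²/n² = 13.6 × 3²/5² = 4.90 eV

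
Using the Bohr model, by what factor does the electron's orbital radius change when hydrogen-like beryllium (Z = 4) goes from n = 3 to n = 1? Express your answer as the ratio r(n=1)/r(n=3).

r ∝ Z^-1 · n^2; with Z fixed, r ∝ n^2.
r(n=1)/r(n=3) = (1/3)^2 = 1/9

1/9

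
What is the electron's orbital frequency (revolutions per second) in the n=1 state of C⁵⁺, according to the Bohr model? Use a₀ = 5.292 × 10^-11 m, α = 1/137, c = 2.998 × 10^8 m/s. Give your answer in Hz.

2.369 × 10^17 Hz

r = n²a₀/Z = 8.820 × 10^-12 m, v = Zαc/n = 1.313 × 10^7 m/s
f = v/(2πr) = 2.369 × 10^17 Hz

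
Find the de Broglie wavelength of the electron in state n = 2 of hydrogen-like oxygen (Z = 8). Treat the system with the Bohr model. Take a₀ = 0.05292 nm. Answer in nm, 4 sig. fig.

The Bohr quantisation condition is nλ = 2πr_n.
r_n = n²a₀/Z = 0.02646 nm
λ = 2πr_n/n = 2π·0.02646/2 = 0.08313 nm

0.08313 nm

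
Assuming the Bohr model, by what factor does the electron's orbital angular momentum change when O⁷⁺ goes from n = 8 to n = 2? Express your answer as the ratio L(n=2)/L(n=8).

1/4

L = nℏ depends only on n, so L ∝ n.
L(n=2)/L(n=8) = (2/8)^1 = 1/4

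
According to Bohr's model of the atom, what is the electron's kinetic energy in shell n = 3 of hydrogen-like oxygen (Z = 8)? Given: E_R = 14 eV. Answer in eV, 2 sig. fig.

For a Coulomb orbit the virial theorem gives K = −E_n.
E_n = −E_R·Z²/n², so K = E_R·Z²/n² = 14 × 8²/3² = 100 eV

100 eV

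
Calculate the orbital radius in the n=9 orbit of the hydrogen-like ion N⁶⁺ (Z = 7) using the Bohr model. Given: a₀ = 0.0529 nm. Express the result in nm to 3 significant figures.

r_n = n²a₀/Z = 9² × 0.0529 / 7
    = 81 × 0.0529 / 7 = 0.612 nm

0.612 nm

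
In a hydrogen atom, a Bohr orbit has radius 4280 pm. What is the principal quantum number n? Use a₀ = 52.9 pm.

r_n = n²a₀/Z ⇒ n² = rZ/a₀ = 4280 × 1 / 52.9 ≈ 80.91
n = 9

9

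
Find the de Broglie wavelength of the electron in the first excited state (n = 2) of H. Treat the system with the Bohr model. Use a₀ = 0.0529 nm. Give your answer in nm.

0.665 nm

The Bohr quantisation condition is nλ = 2πr_n.
r_n = n²a₀/Z = 0.212 nm
λ = 2πr_n/n = 2π·0.212/2 = 0.665 nm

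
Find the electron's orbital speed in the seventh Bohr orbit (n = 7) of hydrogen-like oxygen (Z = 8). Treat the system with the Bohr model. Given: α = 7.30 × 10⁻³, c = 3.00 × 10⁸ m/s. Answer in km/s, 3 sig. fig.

v_n = Zαc/n = 8 × 0.00730 × 3.00 × 10⁸ / 7
    = 2500 km/s

2500 km/s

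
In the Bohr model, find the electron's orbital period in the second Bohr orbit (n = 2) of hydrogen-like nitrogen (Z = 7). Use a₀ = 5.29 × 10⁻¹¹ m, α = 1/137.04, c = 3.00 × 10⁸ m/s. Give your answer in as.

24.8 as

r = n²a₀/Z = 2²·5.29 × 10⁻¹¹/7 = 3.02 × 10⁻¹¹ m
v = Zαc/n = 7·0.00730·3.00 × 10⁸/2 = 7.66 × 10⁶ m/s
T = 2πr/v = 2.48 × 10⁻¹⁷ s = 24.8 as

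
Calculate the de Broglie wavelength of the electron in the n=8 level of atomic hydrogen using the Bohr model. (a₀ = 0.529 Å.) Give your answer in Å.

The Bohr quantisation condition is nλ = 2πr_n.
r_n = n²a₀/Z = 33.9 Å
λ = 2πr_n/n = 2π·33.9/8 = 26.6 Å

26.6 Å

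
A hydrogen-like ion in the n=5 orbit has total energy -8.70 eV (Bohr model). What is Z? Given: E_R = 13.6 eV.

E_n = −E_R Z²/n² ⇒ Z² = −E_n n²/E_R = 8.70 × 5² / 13.6 ≈ 15.99
Z = 4

4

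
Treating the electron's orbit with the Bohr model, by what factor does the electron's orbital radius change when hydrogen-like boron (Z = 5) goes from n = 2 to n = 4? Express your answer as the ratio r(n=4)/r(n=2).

r ∝ Z^-1 · n^2; with Z fixed, r ∝ n^2.
r(n=4)/r(n=2) = (4/2)^2 = 4

4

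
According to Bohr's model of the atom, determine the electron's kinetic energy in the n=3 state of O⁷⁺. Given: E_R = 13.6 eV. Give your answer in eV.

96.7 eV

For a Coulomb orbit the virial theorem gives K = −E_n.
E_n = −E_R·Z²/n², so K = E_R·Z²/n² = 13.6 × 8²/3² = 96.7 eV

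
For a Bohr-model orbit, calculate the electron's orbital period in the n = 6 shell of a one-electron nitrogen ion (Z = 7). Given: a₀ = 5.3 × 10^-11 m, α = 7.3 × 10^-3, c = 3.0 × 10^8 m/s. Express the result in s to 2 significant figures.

6.7 × 10^-16 s

r = n²a₀/Z = 6²·5.3 × 10^-11/7 = 2.7 × 10^-10 m
v = Zαc/n = 7·0.0073·3.0 × 10^8/6 = 2.6 × 10^6 m/s
T = 2πr/v = 6.7 × 10^-16 s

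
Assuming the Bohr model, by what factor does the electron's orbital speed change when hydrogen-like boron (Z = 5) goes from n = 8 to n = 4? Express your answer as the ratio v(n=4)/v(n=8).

2

v ∝ Z^1 · n^-1; with Z fixed, v ∝ n^-1.
v(n=4)/v(n=8) = (4/8)^-1 = 2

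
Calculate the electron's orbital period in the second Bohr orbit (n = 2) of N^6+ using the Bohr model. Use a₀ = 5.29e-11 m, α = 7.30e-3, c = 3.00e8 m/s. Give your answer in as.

24.8 as

r = n²a₀/Z = 2²·5.29e-11/7 = 3.02e-11 m
v = Zαc/n = 7·0.00730·3.00e8/2 = 7.67e6 m/s
T = 2πr/v = 2.48e-17 s = 24.8 as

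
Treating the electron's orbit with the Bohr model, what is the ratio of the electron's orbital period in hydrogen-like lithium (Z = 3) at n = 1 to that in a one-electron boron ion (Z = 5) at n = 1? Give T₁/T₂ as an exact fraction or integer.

T ∝ Z^-2 · n^3
T₁/T₂ = (3/5)^-2 · (1/1)^3 = 25/9

25/9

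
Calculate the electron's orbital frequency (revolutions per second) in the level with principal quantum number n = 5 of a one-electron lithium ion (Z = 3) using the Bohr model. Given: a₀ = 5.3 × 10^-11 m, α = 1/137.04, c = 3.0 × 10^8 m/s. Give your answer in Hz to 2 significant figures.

r = n²a₀/Z = 4.4 × 10^-10 m, v = Zαc/n = 1.3 × 10^6 m/s
f = v/(2πr) = 4.7 × 10^14 Hz

4.7 × 10^14 Hz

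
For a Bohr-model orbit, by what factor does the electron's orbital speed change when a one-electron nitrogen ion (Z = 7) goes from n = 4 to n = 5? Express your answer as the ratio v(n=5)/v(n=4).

4/5

v ∝ Z^1 · n^-1; with Z fixed, v ∝ n^-1.
v(n=5)/v(n=4) = (5/4)^-1 = 4/5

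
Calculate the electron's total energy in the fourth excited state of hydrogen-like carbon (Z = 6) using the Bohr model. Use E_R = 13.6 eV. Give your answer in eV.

E_n = −E_R·Z²/n² = −13.6 × 6²/5² = -19.6 eV

-19.6 eV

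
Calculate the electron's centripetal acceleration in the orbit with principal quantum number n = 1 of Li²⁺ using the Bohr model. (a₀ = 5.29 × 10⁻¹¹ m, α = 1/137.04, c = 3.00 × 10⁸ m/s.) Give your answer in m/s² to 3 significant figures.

r = n²a₀/Z = 1.76 × 10⁻¹¹ m, v = Zαc/n = 6.57 × 10⁶ m/s
a = v²/r = (6.57 × 10⁶)² / 1.76 × 10⁻¹¹ = 2.45 × 10²⁴ m/s²

2.45 × 10²⁴ m/s²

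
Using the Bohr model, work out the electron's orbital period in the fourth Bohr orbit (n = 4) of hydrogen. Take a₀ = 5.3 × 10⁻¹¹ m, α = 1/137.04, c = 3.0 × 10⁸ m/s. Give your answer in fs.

r = n²a₀/Z = 4²·5.3 × 10⁻¹¹/1 = 8.5 × 10⁻¹⁰ m
v = Zαc/n = 1·0.0073·3.0 × 10⁸/4 = 5.5 × 10⁵ m/s
T = 2πr/v = 9.7 × 10⁻¹⁵ s = 9.7 fs

9.7 fs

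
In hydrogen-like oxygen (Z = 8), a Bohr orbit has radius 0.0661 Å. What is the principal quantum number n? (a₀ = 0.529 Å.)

r_n = n²a₀/Z ⇒ n² = rZ/a₀ = 0.0661 × 8 / 0.529 ≈ 1.00
n = 1

1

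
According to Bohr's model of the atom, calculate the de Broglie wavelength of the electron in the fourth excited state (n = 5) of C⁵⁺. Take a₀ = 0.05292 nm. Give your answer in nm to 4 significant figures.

The Bohr quantisation condition is nλ = 2πr_n.
r_n = n²a₀/Z = 0.2205 nm
λ = 2πr_n/n = 2π·0.2205/5 = 0.2771 nm

0.2771 nm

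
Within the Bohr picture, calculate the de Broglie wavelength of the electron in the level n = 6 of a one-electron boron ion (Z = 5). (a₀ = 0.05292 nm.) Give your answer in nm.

0.3990 nm

The Bohr quantisation condition is nλ = 2πr_n.
r_n = n²a₀/Z = 0.3810 nm
λ = 2πr_n/n = 2π·0.3810/6 = 0.3990 nm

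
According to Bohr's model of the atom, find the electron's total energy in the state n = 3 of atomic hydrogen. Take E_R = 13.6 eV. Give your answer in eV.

E_n = −E_R·Z²/n² = −13.6 × 1²/3² = -1.51 eV

-1.51 eV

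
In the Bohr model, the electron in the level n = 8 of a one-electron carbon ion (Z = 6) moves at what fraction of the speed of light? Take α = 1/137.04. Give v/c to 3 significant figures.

v_n = Zαc/n, so v/c = Zα/n = 6 × 0.00730 / 8 = 0.00547

0.00547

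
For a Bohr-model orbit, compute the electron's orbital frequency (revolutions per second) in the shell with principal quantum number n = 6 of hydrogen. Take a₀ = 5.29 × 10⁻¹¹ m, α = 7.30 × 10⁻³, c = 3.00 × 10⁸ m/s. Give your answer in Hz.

r = n²a₀/Z = 1.90 × 10⁻⁹ m, v = Zαc/n = 3.65 × 10⁵ m/s
f = v/(2πr) = 3.05 × 10¹³ Hz

3.05 × 10¹³ Hz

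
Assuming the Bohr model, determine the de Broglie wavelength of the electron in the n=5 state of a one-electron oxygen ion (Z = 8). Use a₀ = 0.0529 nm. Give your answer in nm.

0.208 nm

The Bohr quantisation condition is nλ = 2πr_n.
r_n = n²a₀/Z = 0.165 nm
λ = 2πr_n/n = 2π·0.165/5 = 0.208 nm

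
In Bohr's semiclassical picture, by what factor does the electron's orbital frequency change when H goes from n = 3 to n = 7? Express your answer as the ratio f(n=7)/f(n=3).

f ∝ Z^2 · n^-3; with Z fixed, f ∝ n^-3.
f(n=7)/f(n=3) = (7/3)^-3 = 27/343

27/343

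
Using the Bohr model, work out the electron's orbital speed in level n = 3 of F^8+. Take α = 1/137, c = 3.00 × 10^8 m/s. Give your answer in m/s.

v_n = Zαc/n = 9 × 0.00730 × 3.00 × 10^8 / 3
    = 6.57 × 10^6 m/s

6.57 × 10^6 m/s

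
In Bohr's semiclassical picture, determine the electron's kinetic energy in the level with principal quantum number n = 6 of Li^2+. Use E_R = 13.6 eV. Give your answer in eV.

For a Coulomb orbit the virial theorem gives K = −E_n.
E_n = −E_R·Z²/n², so K = E_R·Z²/n² = 13.6 × 3²/6² = 3.40 eV

3.40 eV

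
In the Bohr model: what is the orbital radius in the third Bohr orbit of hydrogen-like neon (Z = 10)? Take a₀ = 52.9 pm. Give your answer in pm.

r_n = n²a₀/Z = 3² × 52.9 / 10
    = 9 × 52.9 / 10 = 47.6 pm

47.6 pm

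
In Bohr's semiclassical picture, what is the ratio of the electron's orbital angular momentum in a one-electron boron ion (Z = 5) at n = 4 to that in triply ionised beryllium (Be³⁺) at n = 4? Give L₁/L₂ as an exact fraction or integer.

1

L = nℏ is independent of Z.
L₁/L₂ = n₁/n₂ = 4/4 = 1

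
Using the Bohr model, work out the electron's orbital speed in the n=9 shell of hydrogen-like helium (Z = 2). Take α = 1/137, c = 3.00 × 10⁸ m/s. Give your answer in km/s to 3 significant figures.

v_n = Zαc/n = 2 × 0.00730 × 3.00 × 10⁸ / 9
    = 487 km/s

487 km/s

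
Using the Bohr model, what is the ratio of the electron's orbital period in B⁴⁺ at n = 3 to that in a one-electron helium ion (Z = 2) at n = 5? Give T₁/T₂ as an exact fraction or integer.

108/3125

T ∝ Z^-2 · n^3
T₁/T₂ = (5/2)^-2 · (3/5)^3 = 108/3125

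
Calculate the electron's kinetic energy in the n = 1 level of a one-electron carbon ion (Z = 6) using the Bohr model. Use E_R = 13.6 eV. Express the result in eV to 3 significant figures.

For a Coulomb orbit the virial theorem gives K = −E_n.
E_n = −E_R·Z²/n², so K = E_R·Z²/n² = 13.6 × 6²/1² = 490 eV

490 eV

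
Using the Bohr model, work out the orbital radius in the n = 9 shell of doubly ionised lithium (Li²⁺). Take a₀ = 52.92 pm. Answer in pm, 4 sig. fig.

r_n = n²a₀/Z = 9² × 52.92 / 3
    = 81 × 52.92 / 3 = 1429 pm

1429 pm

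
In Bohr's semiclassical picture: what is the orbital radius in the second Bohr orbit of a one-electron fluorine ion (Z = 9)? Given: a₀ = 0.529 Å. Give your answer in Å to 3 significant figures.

r_n = n²a₀/Z = 2² × 0.529 / 9
    = 4 × 0.529 / 9 = 0.235 Å

0.235 Å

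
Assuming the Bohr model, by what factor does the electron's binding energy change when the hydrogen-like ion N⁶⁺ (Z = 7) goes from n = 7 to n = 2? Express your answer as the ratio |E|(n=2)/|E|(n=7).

|E| ∝ Z^2 · n^-2; with Z fixed, |E| ∝ n^-2.
|E|(n=2)/|E|(n=7) = (2/7)^-2 = 49/4

49/4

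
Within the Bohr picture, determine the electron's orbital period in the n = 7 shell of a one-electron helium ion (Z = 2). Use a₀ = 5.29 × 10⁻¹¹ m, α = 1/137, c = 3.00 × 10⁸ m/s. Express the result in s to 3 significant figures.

1.30 × 10⁻¹⁴ s

r = n²a₀/Z = 7²·5.29 × 10⁻¹¹/2 = 1.30 × 10⁻⁹ m
v = Zαc/n = 2·0.00730·3.00 × 10⁸/7 = 6.26 × 10⁵ m/s
T = 2πr/v = 1.30 × 10⁻¹⁴ s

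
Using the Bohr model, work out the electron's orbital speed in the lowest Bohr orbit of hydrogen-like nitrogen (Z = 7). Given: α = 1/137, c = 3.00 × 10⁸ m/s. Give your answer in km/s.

v_n = Zαc/n = 7 × 0.00730 × 3.00 × 10⁸ / 1
    = 1.53 × 10⁴ km/s

1.53 × 10⁴ km/s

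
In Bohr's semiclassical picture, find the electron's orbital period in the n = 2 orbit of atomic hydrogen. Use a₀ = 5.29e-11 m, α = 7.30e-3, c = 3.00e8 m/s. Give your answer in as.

r = n²a₀/Z = 2²·5.29e-11/1 = 2.12e-10 m
v = Zαc/n = 1·0.00730·3.00e8/2 = 1.09e6 m/s
T = 2πr/v = 1.21e-15 s = 1210 as

1210 as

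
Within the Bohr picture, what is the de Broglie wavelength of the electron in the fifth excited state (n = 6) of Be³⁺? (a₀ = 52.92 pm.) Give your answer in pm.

The Bohr quantisation condition is nλ = 2πr_n.
r_n = n²a₀/Z = 476.3 pm
λ = 2πr_n/n = 2π·476.3/6 = 498.8 pm

498.8 pm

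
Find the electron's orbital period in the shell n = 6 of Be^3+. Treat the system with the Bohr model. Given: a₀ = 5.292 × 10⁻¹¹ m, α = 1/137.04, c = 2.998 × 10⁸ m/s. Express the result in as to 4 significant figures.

r = n²a₀/Z = 6²·5.292 × 10⁻¹¹/4 = 4.763 × 10⁻¹⁰ m
v = Zαc/n = 4·0.007297·2.998 × 10⁸/6 = 1.458 × 10⁶ m/s
T = 2πr/v = 2.052 × 10⁻¹⁵ s = 2052 as

2052 as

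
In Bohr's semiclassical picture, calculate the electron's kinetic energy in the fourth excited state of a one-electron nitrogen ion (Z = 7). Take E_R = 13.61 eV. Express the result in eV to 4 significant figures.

For a Coulomb orbit the virial theorem gives K = −E_n.
E_n = −E_R·Z²/n², so K = E_R·Z²/n² = 13.61 × 7²/5² = 26.68 eV

26.68 eV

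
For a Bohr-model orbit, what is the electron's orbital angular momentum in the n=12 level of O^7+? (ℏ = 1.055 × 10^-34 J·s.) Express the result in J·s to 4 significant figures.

L_n = nℏ = 12 × 1.055 × 10^-34 = 1.266 × 10^-33 J·s

1.266 × 10^-33 J·s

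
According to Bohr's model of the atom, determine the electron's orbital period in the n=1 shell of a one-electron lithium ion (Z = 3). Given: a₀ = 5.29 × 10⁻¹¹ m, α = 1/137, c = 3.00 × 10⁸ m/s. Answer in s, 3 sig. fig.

1.69 × 10⁻¹⁷ s

r = n²a₀/Z = 1²·5.29 × 10⁻¹¹/3 = 1.76 × 10⁻¹¹ m
v = Zαc/n = 3·0.00730·3.00 × 10⁸/1 = 6.57 × 10⁶ m/s
T = 2πr/v = 1.69 × 10⁻¹⁷ s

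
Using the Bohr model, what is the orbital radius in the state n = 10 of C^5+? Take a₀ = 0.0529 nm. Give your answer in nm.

r_n = n²a₀/Z = 10² × 0.0529 / 6
    = 100 × 0.0529 / 6 = 0.882 nm

0.882 nm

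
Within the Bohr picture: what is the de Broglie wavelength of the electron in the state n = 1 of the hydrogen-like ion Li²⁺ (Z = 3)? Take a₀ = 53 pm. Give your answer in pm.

The Bohr quantisation condition is nλ = 2πr_n.
r_n = n²a₀/Z = 18 pm
λ = 2πr_n/n = 2π·18/1 = 110 pm

110 pm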